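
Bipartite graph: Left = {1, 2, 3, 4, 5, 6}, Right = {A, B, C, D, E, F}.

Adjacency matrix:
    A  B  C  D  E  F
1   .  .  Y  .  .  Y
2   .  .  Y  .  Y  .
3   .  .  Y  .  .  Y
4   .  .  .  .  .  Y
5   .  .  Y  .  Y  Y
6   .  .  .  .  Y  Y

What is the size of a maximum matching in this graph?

For example, pair 1–C, 2–E, 3–F.
The set {1, 2, 3, 4, 5, 6} has only 3 neighbours ({C, E, F}), so by Hall's theorem at most 3 of the 6 left vertices can be matched.

3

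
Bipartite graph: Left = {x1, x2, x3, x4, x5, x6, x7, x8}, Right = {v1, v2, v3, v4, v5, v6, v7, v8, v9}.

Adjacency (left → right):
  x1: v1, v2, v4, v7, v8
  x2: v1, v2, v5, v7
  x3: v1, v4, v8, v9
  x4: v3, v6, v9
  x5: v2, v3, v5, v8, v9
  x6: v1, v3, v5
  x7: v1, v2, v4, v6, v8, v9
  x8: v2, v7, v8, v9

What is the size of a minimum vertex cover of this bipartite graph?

8

{x1, x2, x3, x4, x5, x6, x7, x8} is a vertex cover of size 8: every edge has an endpoint in this set.
No smaller cover exists because x1–v4, x2–v7, x3–v9, x4–v3, x5–v5, x6–v1, x7–v6, x8–v2 is a matching of size 8, and a cover must include an endpoint of each of these disjoint edges (König's theorem).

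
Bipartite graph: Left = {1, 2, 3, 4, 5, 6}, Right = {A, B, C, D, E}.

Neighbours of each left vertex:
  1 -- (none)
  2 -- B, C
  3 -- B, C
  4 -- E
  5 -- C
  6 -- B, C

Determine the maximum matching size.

For example, pair 2-C, 3-B, 4-E.
The set {1, 2, 3, 5, 6} has only 2 neighbours ({B, C}), so by Hall's theorem at most 3 of the 6 left vertices can be matched.

3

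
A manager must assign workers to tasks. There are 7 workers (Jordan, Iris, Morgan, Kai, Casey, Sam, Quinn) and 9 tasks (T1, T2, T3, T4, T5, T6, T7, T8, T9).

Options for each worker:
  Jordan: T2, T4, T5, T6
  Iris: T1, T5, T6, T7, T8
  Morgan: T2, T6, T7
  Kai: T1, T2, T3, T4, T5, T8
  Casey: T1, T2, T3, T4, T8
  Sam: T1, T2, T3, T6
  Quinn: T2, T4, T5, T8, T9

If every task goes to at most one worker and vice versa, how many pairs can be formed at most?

7

One maximum matching: Jordan–T6, Iris–T8, Morgan–T7, Kai–T5, Casey–T3, Sam–T2, Quinn–T4.
All 7 workers are matched, so no larger matching exists.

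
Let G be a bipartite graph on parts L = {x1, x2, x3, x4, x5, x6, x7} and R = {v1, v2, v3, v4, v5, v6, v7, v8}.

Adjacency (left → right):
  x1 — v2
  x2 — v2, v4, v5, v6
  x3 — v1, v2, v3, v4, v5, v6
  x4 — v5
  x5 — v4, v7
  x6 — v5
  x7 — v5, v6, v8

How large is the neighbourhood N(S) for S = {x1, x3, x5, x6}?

The union of neighbours of {x1, x3, x5, x6} is {v1, v2, v3, v4, v5, v6, v7}, which has 7 elements.
Since |N(S)| = 7 ≥ |S| = 4, Hall's condition holds for this subset.

7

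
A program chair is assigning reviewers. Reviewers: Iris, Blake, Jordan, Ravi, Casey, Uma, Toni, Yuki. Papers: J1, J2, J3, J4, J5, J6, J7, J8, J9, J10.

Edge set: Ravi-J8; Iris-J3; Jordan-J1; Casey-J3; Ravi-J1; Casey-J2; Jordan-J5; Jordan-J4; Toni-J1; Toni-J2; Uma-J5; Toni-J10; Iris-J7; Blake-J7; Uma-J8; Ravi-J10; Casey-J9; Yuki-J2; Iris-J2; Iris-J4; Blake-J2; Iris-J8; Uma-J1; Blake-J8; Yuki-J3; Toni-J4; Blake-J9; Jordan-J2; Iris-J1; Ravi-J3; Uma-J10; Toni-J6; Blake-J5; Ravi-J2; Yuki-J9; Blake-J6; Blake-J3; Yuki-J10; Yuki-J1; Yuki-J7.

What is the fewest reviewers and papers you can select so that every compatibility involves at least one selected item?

8

A maximum matching has 8 edges (e.g. Iris–J7, Blake–J6, Jordan–J1, Ravi–J10, Casey–J3, Uma–J5, Toni–J2, Yuki–J9).
By König's theorem the minimum vertex cover has the same size. One such cover is {Iris, Blake, Jordan, Ravi, Casey, Uma, Toni, Yuki}.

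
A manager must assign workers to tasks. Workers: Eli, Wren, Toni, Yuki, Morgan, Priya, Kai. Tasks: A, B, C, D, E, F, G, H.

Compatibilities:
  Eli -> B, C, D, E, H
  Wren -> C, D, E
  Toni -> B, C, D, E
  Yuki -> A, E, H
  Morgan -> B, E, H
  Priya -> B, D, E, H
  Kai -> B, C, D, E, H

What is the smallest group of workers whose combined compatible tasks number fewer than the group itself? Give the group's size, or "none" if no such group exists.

6

Take S = {Eli, Wren, Toni, Morgan, Priya, Kai}. Its neighbourhood is {B, C, D, E, H}, so |N(S)| = 5 < |S| = 6.
Every subset of size less than 6 has at least as many neighbours as members, so 6 is the minimum.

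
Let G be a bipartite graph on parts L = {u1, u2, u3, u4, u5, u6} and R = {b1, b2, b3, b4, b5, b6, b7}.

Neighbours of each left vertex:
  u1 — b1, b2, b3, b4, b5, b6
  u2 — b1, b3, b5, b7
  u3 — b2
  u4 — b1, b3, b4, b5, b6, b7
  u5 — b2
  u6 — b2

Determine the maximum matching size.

4

For example, pair u1-b1, u2-b3, u3-b2, u4-b7.
The set {u3, u5, u6} has only 1 neighbour ({b2}), so by Hall's theorem at most 4 of the 6 left vertices can be matched.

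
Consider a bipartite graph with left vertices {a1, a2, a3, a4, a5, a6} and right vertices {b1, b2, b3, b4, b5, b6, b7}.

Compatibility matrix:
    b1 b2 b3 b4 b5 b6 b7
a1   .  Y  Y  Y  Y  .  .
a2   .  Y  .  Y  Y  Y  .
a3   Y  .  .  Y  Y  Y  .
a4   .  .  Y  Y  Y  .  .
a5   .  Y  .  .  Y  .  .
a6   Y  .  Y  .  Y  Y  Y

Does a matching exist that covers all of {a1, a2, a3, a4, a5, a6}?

A valid assignment of size 6: a1→b2, a2→b4, a3→b6, a4→b3, a5→b5, a6→b7.
Every left vertex is matched, so this matching saturates all of them.

Yes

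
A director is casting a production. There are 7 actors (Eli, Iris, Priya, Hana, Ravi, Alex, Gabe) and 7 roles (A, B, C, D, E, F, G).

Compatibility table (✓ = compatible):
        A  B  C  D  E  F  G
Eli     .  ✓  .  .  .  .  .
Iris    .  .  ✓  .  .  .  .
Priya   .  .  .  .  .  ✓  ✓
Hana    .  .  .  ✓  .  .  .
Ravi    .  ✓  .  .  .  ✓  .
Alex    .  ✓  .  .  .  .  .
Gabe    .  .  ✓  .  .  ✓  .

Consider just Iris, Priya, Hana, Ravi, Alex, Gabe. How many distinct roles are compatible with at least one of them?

The union of neighbours of {Iris, Priya, Hana, Ravi, Alex, Gabe} is {B, C, D, F, G}, which has 5 elements.
Since |N(S)| = 5 < |S| = 6, Hall's condition fails for this subset.

5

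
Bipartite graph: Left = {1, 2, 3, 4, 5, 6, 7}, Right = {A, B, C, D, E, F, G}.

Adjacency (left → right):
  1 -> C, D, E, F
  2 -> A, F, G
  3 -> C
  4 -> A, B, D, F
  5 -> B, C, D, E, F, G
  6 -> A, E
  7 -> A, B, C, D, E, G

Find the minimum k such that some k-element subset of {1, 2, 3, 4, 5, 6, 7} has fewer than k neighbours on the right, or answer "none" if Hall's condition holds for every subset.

none

A matching saturating every left vertex exists, for instance 1→D, 2→F, 3→C, 4→B, 5→E, 6→A, 7→G.
By Hall's marriage theorem, this means |N(S)| ≥ |S| for every subset S, so no violating subset exists.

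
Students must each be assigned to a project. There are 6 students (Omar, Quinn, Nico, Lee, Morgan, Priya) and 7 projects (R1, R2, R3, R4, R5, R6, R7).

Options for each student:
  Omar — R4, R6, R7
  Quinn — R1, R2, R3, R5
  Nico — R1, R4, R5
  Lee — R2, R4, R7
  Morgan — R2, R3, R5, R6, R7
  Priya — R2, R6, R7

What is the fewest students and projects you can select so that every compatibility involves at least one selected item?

{Omar, Quinn, Nico, Lee, Morgan, Priya} is a vertex cover of size 6: every edge has an endpoint in this set.
No smaller cover exists because Omar–R6, Quinn–R5, Nico–R1, Lee–R4, Morgan–R3, Priya–R7 is a matching of size 6, and a cover must include an endpoint of each of these disjoint edges (König's theorem).

6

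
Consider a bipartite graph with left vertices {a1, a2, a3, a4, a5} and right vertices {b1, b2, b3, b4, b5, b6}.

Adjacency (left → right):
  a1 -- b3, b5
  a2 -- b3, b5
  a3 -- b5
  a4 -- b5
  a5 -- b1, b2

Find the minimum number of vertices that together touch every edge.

3

{a5, b3, b5} is a vertex cover of size 3: every edge has an endpoint in this set.
No smaller cover exists because a1–b5, a2–b3, a5–b2 is a matching of size 3, and a cover must include an endpoint of each of these disjoint edges (König's theorem).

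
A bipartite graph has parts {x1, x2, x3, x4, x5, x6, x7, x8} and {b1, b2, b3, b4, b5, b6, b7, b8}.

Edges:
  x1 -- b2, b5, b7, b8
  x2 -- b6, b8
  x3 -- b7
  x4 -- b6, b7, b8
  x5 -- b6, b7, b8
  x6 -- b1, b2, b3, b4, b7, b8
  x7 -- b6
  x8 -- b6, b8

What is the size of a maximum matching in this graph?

5

A valid assignment of size 5: x1-b5, x2-b6, x3-b7, x4-b8, x6-b1.
The set {x2, x3, x4, x5, x7, x8} has only 3 neighbours ({b6, b7, b8}), so by Hall's theorem at most 5 of the 8 left vertices can be matched.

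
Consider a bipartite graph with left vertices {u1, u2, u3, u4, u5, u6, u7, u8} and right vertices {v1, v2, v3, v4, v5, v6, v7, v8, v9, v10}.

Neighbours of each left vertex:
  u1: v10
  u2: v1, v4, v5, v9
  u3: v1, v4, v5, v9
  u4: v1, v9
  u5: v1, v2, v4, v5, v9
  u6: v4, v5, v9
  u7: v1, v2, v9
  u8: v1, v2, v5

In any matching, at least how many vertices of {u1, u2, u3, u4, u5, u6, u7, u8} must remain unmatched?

A valid assignment of size 6: u1→v10, u2→v5, u3→v1, u4→v9, u5→v2, u6→v4.
The set {u2, u3, u4, u5, u6, u7, u8} has only 5 neighbours ({v1, v2, v4, v5, v9}), so by Hall's theorem at most 6 of the 8 left vertices can be matched.
That matches 6 of the 8, leaving 2 unmatched; no matching can do better.

2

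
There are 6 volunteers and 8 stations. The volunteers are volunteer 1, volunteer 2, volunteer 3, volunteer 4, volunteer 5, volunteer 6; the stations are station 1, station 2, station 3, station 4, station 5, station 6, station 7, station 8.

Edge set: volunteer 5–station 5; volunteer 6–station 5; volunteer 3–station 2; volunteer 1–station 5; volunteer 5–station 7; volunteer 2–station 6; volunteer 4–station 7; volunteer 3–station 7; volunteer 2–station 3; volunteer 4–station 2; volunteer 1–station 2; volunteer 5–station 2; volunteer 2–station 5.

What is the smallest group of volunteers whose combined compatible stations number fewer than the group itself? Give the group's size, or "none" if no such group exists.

4

Take S = {volunteer 1, volunteer 3, volunteer 4, volunteer 5}. Its neighbourhood is {station 2, station 5, station 7}, so |N(S)| = 3 < |S| = 4.
Every subset of size less than 4 has at least as many neighbours as members, so 4 is the minimum.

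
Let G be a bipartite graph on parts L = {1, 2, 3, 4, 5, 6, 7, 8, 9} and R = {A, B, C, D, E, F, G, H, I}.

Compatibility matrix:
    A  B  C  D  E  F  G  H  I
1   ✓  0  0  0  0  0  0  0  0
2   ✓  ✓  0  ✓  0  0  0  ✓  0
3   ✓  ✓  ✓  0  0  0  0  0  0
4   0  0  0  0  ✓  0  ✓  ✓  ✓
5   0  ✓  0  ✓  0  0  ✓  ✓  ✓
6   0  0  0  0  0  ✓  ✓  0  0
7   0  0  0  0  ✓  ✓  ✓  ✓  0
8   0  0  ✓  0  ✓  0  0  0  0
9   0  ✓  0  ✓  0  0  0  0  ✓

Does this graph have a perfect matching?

One maximum matching: 1-A, 2-D, 3-C, 4-I, 5-G, 6-F, 7-H, 8-E, 9-B.
Every left vertex is matched, so this is a perfect matching.

Yes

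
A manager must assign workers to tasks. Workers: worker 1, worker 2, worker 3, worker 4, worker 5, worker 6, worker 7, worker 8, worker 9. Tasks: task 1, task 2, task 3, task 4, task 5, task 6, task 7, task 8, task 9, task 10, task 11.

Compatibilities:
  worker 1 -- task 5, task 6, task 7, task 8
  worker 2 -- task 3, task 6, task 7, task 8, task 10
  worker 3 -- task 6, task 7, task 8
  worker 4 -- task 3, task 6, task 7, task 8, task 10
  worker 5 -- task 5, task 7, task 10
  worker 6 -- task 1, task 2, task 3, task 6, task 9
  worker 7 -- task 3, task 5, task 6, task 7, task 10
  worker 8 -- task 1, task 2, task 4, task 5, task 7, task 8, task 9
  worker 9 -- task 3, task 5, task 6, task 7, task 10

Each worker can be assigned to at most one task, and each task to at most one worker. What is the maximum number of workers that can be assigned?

For example, pair worker 1-task 7, worker 2-task 3, worker 3-task 6, worker 4-task 8, worker 5-task 5, worker 6-task 1, worker 7-task 10, worker 8-task 4.
The set {worker 1, worker 2, worker 3, worker 4, worker 5, worker 7, worker 9} has only 6 neighbours ({task 10, task 3, task 5, task 6, task 7, task 8}), so by Hall's theorem at most 8 of the 9 workers can be matched.

8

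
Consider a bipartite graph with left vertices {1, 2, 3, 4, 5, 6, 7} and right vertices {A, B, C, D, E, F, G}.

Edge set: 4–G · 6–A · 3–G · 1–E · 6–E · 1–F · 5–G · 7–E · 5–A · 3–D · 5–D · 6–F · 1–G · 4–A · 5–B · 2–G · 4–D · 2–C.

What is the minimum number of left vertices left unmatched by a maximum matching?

A valid assignment of size 7: 1→G, 2→C, 3→D, 4→A, 5→B, 6→F, 7→E.
All 7 left vertices are matched, so no larger matching exists.
That matches 7 of the 7, leaving 0 unmatched; no matching can do better.

0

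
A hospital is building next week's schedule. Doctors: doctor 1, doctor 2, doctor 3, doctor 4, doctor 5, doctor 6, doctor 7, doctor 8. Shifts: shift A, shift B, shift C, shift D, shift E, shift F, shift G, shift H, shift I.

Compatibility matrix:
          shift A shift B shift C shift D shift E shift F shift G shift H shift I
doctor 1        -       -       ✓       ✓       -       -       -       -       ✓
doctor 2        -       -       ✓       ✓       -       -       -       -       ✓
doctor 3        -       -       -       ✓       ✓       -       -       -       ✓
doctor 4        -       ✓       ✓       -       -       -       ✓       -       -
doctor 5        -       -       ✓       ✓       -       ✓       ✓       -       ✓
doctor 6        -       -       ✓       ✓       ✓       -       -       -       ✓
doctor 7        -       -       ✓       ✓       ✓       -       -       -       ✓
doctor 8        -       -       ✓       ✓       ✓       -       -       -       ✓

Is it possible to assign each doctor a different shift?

The set {doctor 1, doctor 2, doctor 3, doctor 6, doctor 7, doctor 8} has only 4 neighbours ({shift C, shift D, shift E, shift I}), so by Hall's theorem at most 6 of the 8 doctors can be matched.
Hence no matching covers every doctor.

No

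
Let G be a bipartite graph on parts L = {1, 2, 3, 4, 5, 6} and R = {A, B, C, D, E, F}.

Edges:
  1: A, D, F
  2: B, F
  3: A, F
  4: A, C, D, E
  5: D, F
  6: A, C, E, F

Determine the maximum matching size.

A valid assignment of size 6: 1→D, 2→B, 3→A, 4→C, 5→F, 6→E.
All 6 left vertices are matched, so no larger matching exists.

6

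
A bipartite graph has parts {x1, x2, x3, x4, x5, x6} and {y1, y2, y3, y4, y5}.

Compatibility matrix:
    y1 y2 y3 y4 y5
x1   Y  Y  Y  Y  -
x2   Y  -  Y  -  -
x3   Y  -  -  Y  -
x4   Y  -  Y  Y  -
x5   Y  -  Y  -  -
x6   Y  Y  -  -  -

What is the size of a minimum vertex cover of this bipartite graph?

4

A maximum matching has 4 edges (e.g. x1–y2, x2–y1, x3–y4, x4–y3).
By König's theorem the minimum vertex cover has the same size. One such cover is {y1, y2, y3, y4}.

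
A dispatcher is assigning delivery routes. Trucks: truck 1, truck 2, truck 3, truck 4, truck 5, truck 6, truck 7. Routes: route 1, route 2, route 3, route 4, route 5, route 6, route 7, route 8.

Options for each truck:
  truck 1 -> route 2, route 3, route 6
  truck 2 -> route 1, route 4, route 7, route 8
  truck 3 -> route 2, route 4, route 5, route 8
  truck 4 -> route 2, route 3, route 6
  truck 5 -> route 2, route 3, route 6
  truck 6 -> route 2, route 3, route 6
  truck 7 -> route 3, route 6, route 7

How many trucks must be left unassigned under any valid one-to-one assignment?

One maximum matching: truck 1→route 3, truck 2→route 4, truck 3→route 8, truck 4→route 6, truck 5→route 2, truck 7→route 7.
The set {truck 1, truck 4, truck 5, truck 6} has only 3 neighbours ({route 2, route 3, route 6}), so by Hall's theorem at most 6 of the 7 trucks can be matched.
That matches 6 of the 7, leaving 1 unmatched; no matching can do better.

1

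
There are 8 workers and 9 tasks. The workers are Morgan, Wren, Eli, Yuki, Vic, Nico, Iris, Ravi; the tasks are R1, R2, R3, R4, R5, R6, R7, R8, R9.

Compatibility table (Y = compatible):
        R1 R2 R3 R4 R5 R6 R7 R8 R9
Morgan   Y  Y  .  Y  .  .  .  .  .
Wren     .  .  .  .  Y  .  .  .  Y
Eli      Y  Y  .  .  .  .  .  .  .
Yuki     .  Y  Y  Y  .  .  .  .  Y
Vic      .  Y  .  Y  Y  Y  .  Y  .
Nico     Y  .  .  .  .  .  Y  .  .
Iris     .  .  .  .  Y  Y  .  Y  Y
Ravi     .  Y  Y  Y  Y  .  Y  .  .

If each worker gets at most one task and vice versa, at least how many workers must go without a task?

A valid assignment of size 8: Morgan-R4, Wren-R5, Eli-R2, Yuki-R9, Vic-R6, Nico-R7, Iris-R8, Ravi-R3.
All 8 workers are matched, so no larger matching exists.
That matches 8 of the 8, leaving 0 unmatched; no matching can do better.

0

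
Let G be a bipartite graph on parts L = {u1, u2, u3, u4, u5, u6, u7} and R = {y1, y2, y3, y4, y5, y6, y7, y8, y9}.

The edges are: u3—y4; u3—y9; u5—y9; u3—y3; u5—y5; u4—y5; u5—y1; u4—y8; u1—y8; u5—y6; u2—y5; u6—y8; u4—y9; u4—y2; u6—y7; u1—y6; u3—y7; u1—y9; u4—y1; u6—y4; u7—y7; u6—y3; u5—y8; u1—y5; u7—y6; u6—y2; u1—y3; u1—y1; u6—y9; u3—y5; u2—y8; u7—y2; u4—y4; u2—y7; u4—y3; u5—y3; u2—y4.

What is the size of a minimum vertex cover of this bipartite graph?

7

The 7 edges u1–y1, u2–y8, u3–y9, u4–y3, u5–y6, u6–y4, u7–y7 form a matching, so any vertex cover needs at least 7 vertices (one per matched edge).
Conversely {u1, u2, u3, u4, u5, u6, u7} meets every edge and has exactly 7 vertices, so 7 is optimal.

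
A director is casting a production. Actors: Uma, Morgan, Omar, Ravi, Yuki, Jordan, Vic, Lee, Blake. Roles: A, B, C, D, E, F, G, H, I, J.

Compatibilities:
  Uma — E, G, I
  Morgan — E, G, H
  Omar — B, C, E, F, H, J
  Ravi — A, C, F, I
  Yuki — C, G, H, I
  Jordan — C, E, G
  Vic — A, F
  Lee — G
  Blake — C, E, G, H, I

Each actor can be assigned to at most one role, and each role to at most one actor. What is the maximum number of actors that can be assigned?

For example, pair Uma→I, Morgan→H, Omar→J, Ravi→F, Yuki→C, Jordan→E, Vic→A, Lee→G.
The set {Uma, Morgan, Yuki, Jordan, Lee, Blake} has only 5 neighbours ({C, E, G, H, I}), so by Hall's theorem at most 8 of the 9 actors can be matched.

8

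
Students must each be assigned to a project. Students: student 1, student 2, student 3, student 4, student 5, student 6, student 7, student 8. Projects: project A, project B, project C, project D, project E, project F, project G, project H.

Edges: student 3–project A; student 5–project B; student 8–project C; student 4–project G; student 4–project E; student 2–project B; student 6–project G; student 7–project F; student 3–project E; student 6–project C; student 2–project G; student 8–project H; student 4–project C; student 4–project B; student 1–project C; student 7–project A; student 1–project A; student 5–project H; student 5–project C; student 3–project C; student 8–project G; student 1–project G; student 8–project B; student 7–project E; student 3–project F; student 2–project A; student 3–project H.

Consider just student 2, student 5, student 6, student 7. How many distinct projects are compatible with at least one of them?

The union of neighbours of {student 2, student 5, student 6, student 7} is {project A, project B, project C, project E, project F, project G, project H}, which has 7 elements.
Since |N(S)| = 7 ≥ |S| = 4, Hall's condition holds for this subset.

7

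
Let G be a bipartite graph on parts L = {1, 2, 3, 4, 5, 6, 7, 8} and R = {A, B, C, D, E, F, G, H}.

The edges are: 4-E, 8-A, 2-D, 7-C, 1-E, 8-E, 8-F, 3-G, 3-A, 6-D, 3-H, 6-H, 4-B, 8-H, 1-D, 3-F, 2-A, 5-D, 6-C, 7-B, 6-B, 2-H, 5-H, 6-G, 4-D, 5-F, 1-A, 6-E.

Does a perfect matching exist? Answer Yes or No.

One maximum matching: 1-E, 2-A, 3-F, 4-B, 5-D, 6-G, 7-C, 8-H.
Every left vertex is matched, so this is a perfect matching.

Yes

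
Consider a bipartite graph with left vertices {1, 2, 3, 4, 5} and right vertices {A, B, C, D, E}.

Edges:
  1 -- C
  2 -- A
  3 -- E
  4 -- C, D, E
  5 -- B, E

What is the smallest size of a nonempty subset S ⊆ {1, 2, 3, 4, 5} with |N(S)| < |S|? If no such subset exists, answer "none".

none

A matching saturating every left vertex exists, for instance 1→C, 2→A, 3→E, 4→D, 5→B.
By Hall's marriage theorem, this means |N(S)| ≥ |S| for every subset S, so no violating subset exists.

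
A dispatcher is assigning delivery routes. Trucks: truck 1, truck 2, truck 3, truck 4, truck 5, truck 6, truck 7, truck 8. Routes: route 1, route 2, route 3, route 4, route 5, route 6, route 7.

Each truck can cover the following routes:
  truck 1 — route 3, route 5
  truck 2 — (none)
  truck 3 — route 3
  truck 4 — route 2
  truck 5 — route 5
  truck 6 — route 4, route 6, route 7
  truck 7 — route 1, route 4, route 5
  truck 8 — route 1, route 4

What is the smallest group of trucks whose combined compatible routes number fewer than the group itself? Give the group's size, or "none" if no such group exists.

Take S = {truck 2}. Its neighbourhood is {}, so |N(S)| = 0 < |S| = 1.

1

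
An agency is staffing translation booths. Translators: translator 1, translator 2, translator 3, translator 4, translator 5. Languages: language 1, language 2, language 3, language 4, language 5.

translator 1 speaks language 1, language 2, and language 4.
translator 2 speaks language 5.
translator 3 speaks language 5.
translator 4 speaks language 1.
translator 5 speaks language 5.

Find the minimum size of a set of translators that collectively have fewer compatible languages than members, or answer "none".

Take S = {translator 2, translator 3}. Its neighbourhood is {language 5}, so |N(S)| = 1 < |S| = 2.
No single vertex violates Hall's condition since each has at least one neighbour, so 2 is the minimum.

2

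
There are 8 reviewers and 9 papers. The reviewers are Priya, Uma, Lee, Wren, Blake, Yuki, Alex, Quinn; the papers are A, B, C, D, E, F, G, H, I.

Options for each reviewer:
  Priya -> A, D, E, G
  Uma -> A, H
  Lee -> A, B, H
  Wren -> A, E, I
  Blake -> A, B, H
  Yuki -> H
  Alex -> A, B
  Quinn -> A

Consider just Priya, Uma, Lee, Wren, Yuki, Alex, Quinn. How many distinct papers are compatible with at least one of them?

7

The union of neighbours of {Priya, Uma, Lee, Wren, Yuki, Alex, Quinn} is {A, B, D, E, G, H, I}, which has 7 elements.
Since |N(S)| = 7 ≥ |S| = 7, Hall's condition holds for this subset.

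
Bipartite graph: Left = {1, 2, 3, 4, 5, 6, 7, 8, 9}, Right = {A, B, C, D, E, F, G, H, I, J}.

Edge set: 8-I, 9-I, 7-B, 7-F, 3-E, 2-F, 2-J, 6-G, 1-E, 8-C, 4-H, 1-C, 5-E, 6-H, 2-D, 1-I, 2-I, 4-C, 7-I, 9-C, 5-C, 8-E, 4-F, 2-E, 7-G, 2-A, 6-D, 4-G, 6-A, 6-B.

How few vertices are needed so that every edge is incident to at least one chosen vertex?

The 7 edges 1–I, 2–J, 3–E, 4–F, 5–C, 6–G, 7–B form a matching, so any vertex cover needs at least 7 vertices (one per matched edge).
Conversely {2, 4, 6, 7, C, E, I} meets every edge and has exactly 7 vertices, so 7 is optimal.

7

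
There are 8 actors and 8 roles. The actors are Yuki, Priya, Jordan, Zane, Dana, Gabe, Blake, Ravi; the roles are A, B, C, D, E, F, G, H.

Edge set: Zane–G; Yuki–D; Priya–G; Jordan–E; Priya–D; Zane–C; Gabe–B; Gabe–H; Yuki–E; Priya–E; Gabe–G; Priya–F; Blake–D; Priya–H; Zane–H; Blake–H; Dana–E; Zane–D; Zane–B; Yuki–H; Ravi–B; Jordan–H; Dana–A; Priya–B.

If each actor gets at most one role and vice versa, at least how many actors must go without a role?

0

A valid assignment of size 8: Yuki-E, Priya-F, Jordan-H, Zane-C, Dana-A, Gabe-G, Blake-D, Ravi-B.
This saturates every actor, so 8 is the maximum.
That matches 8 of the 8, leaving 0 unmatched; no matching can do better.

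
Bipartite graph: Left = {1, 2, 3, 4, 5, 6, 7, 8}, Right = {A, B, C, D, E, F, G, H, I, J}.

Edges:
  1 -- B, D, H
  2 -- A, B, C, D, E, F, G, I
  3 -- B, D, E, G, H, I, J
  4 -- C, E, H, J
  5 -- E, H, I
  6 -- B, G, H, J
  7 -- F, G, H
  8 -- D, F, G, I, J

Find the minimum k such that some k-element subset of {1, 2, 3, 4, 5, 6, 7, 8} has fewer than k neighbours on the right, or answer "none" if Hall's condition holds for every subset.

A matching saturating every left vertex exists, for instance 1→D, 2→A, 3→G, 4→E, 5→H, 6→B, 7→F, 8→J.
By Hall's marriage theorem, this means |N(S)| ≥ |S| for every subset S, so no violating subset exists.

none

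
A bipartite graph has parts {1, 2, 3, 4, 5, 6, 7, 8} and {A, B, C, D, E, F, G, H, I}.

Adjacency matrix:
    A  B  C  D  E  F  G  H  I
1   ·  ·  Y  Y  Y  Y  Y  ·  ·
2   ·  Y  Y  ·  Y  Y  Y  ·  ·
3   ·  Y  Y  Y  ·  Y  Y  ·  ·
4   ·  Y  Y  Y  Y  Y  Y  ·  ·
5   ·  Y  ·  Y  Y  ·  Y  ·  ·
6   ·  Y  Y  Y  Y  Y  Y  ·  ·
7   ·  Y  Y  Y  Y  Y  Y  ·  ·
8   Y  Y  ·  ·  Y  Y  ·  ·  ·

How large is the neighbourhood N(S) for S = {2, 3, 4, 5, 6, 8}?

7

The union of neighbours of {2, 3, 4, 5, 6, 8} is {A, B, C, D, E, F, G}, which has 7 elements.
Since |N(S)| = 7 ≥ |S| = 6, Hall's condition holds for this subset.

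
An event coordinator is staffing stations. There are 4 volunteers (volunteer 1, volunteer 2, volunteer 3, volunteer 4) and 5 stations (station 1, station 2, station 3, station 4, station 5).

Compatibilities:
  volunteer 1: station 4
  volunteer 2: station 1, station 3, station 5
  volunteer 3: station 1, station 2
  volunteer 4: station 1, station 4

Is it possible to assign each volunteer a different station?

A valid assignment of size 4: volunteer 1-station 4, volunteer 2-station 3, volunteer 3-station 2, volunteer 4-station 1.
Every volunteer is matched, so this matching saturates all of them.

Yes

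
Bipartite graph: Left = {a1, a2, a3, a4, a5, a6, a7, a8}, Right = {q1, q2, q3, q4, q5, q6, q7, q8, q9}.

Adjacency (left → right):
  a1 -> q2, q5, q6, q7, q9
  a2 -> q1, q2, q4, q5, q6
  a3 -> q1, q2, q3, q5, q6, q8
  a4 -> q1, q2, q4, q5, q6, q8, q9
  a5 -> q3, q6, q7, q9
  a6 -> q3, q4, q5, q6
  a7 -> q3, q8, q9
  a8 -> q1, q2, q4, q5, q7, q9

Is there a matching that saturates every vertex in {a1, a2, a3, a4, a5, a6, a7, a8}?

For example, pair a1-q7, a2-q4, a3-q1, a4-q6, a5-q3, a6-q5, a7-q8, a8-q9.
All 8 left vertices are covered.

Yes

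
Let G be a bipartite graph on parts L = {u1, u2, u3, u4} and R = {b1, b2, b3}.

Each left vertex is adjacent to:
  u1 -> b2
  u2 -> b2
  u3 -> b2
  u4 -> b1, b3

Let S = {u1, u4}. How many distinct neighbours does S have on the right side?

3

The union of neighbours of {u1, u4} is {b1, b2, b3}, which has 3 elements.
Since |N(S)| = 3 ≥ |S| = 2, Hall's condition holds for this subset.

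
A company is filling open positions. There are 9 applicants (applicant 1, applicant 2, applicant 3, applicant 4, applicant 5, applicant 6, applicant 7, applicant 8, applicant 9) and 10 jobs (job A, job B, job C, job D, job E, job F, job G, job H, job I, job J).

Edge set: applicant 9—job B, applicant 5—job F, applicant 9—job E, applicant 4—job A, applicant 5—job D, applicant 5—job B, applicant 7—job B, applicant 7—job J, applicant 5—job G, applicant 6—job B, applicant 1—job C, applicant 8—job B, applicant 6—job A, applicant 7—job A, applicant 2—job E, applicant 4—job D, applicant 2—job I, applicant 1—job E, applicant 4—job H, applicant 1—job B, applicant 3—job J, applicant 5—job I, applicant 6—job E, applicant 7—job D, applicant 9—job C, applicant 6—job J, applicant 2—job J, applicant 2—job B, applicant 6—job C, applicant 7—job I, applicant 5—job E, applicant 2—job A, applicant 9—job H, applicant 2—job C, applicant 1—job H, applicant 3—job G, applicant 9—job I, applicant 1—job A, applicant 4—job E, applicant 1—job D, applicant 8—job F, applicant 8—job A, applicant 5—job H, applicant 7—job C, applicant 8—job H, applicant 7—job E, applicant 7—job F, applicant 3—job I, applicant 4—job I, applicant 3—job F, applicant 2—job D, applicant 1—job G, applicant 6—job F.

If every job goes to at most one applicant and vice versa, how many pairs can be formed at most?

A valid assignment of size 9: applicant 1–job D, applicant 2–job I, applicant 3–job G, applicant 4–job E, applicant 5–job F, applicant 6–job J, applicant 7–job B, applicant 8–job A, applicant 9–job H.
This saturates every applicant, so 9 is the maximum.

9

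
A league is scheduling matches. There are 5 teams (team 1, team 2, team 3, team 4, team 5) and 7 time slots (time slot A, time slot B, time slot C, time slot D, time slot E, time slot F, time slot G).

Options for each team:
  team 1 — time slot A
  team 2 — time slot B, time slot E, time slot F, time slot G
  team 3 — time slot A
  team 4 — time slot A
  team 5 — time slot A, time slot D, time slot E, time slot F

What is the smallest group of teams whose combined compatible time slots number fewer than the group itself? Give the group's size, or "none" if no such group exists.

Take S = {team 1, team 3}. Its neighbourhood is {time slot A}, so |N(S)| = 1 < |S| = 2.
No single vertex violates Hall's condition since each has at least one neighbour, so 2 is the minimum.

2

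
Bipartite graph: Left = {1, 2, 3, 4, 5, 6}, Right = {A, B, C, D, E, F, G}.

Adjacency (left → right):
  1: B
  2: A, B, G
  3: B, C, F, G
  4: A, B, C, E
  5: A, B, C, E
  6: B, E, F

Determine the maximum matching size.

One maximum matching: 1–B, 2–G, 3–F, 4–A, 5–C, 6–E.
This saturates every left vertex, so 6 is the maximum.

6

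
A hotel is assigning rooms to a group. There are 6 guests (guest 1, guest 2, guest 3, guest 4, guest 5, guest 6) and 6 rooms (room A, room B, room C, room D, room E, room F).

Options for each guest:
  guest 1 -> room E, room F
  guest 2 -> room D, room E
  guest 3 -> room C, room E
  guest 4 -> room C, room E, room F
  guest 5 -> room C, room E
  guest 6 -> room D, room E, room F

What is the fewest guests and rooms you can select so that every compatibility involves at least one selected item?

4

{room C, room D, room E, room F} is a vertex cover of size 4: every edge has an endpoint in this set.
No smaller cover exists because guest 1–room E, guest 2–room D, guest 3–room C, guest 4–room F is a matching of size 4, and a cover must include an endpoint of each of these disjoint edges (König's theorem).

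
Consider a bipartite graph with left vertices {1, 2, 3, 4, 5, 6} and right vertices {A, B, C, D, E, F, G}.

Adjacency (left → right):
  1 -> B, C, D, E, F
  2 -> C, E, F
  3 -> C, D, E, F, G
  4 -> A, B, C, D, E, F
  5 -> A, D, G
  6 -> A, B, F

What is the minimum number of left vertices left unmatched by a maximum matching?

0

One maximum matching: 1-E, 2-C, 3-G, 4-A, 5-D, 6-B.
This saturates every left vertex, so 6 is the maximum.
That matches 6 of the 6, leaving 0 unmatched; no matching can do better.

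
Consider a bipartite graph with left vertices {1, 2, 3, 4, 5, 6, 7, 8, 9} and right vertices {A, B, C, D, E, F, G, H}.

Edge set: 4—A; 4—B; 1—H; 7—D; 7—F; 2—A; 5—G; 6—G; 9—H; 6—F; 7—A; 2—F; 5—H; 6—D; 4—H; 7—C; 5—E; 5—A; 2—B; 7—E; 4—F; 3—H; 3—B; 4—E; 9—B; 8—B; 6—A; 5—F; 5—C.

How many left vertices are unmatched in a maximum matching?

For example, pair 1–H, 2–F, 3–B, 4–E, 5–G, 6–D, 7–A.
The set {1, 3, 8, 9} has only 2 neighbours ({B, H}), so by Hall's theorem at most 7 of the 9 left vertices can be matched.
That matches 7 of the 9, leaving 2 unmatched; no matching can do better.

2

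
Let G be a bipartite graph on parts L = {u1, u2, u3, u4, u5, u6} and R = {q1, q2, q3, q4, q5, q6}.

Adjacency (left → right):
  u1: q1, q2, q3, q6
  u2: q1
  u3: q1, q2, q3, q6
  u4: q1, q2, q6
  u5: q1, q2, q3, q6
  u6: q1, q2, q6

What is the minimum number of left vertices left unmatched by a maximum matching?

One maximum matching: u1→q3, u2→q1, u3→q2, u4→q6.
The set {u1, u2, u3, u4, u5, u6} has only 4 neighbours ({q1, q2, q3, q6}), so by Hall's theorem at most 4 of the 6 left vertices can be matched.
That matches 4 of the 6, leaving 2 unmatched; no matching can do better.

2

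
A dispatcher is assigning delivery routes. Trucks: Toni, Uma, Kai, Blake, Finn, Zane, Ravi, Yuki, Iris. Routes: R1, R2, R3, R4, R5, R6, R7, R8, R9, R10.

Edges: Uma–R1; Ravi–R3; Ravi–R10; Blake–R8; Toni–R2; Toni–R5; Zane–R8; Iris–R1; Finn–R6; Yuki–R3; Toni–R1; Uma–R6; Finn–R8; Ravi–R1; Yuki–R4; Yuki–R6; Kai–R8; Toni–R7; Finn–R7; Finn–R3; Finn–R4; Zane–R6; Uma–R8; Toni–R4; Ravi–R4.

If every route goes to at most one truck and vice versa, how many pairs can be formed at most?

One maximum matching: Toni–R2, Uma–R1, Kai–R8, Finn–R3, Zane–R6, Ravi–R10, Yuki–R4.
The set {Uma, Kai, Blake, Zane, Iris} has only 3 neighbours ({R1, R6, R8}), so by Hall's theorem at most 7 of the 9 trucks can be matched.

7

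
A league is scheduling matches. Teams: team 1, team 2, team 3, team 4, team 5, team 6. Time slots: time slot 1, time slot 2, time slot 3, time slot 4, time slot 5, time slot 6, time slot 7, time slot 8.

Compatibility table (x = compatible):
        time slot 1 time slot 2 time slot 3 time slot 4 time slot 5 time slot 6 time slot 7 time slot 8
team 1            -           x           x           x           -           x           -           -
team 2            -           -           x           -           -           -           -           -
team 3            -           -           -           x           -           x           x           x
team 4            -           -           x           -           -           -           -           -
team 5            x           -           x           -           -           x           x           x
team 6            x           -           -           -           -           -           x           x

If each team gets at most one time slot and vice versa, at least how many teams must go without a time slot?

1

One maximum matching: team 1→time slot 2, team 2→time slot 3, team 3→time slot 4, team 5→time slot 7, team 6→time slot 8.
The set {team 2, team 4} has only 1 neighbour ({time slot 3}), so by Hall's theorem at most 5 of the 6 teams can be matched.
That matches 5 of the 6, leaving 1 unmatched; no matching can do better.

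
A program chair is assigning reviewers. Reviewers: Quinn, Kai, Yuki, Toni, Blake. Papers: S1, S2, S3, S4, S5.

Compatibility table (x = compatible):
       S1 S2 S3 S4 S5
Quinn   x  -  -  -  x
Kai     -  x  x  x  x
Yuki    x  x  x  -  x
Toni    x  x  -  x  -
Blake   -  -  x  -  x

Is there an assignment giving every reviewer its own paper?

Yes

For example, pair Quinn–S1, Kai–S5, Yuki–S2, Toni–S4, Blake–S3.
Every reviewer is matched, so this is a perfect matching.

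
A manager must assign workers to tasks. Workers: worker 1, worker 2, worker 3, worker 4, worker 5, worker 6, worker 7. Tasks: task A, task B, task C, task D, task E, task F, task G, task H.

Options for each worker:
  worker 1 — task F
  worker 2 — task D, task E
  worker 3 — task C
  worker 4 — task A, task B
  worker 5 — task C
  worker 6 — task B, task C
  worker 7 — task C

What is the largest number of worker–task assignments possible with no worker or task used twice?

5

One maximum matching: worker 1–task F, worker 2–task E, worker 3–task C, worker 4–task A, worker 6–task B.
The set {worker 3, worker 5, worker 7} has only 1 neighbour ({task C}), so by Hall's theorem at most 5 of the 7 workers can be matched.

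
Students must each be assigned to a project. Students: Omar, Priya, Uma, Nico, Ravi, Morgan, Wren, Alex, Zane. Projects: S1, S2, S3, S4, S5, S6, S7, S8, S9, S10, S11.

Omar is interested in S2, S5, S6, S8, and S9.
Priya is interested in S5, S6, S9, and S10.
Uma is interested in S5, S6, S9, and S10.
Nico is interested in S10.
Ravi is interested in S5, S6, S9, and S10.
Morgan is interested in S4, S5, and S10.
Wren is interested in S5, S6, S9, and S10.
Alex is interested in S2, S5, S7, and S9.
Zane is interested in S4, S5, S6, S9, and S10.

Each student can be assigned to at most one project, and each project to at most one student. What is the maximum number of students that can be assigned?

A valid assignment of size 7: Omar-S8, Priya-S5, Uma-S9, Nico-S10, Ravi-S6, Morgan-S4, Alex-S2.
The set {Priya, Uma, Nico, Ravi, Morgan, Wren, Zane} has only 5 neighbours ({S10, S4, S5, S6, S9}), so by Hall's theorem at most 7 of the 9 students can be matched.

7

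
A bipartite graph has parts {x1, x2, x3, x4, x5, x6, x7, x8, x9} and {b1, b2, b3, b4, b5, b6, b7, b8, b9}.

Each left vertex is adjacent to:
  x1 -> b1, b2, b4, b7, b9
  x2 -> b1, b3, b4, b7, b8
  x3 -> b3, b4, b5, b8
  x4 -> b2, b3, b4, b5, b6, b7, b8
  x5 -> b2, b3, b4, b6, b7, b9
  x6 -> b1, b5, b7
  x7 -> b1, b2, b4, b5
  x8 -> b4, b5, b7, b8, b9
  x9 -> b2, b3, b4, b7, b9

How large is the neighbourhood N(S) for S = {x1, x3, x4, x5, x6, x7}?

9

The union of neighbours of {x1, x3, x4, x5, x6, x7} is {b1, b2, b3, b4, b5, b6, b7, b8, b9}, which has 9 elements.
Since |N(S)| = 9 ≥ |S| = 6, Hall's condition holds for this subset.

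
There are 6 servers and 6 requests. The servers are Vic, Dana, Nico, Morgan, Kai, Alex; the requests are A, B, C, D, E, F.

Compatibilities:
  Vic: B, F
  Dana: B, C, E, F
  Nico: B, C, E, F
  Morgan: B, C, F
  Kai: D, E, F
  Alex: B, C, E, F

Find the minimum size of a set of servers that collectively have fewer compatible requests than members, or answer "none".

Take S = {Vic, Dana, Nico, Morgan, Alex}. Its neighbourhood is {B, C, E, F}, so |N(S)| = 4 < |S| = 5.
Every subset of size less than 5 has at least as many neighbours as members, so 5 is the minimum.

5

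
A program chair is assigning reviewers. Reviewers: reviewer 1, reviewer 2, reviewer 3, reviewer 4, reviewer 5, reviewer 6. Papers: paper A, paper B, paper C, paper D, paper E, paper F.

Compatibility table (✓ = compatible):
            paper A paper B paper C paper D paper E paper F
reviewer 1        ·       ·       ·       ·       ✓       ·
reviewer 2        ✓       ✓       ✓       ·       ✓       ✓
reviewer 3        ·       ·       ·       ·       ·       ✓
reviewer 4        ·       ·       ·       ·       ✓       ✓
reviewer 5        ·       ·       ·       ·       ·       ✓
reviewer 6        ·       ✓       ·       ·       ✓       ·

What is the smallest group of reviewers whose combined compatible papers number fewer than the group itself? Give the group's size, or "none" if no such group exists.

2

Take S = {reviewer 3, reviewer 5}. Its neighbourhood is {paper F}, so |N(S)| = 1 < |S| = 2.
No single vertex violates Hall's condition since each has at least one neighbour, so 2 is the minimum.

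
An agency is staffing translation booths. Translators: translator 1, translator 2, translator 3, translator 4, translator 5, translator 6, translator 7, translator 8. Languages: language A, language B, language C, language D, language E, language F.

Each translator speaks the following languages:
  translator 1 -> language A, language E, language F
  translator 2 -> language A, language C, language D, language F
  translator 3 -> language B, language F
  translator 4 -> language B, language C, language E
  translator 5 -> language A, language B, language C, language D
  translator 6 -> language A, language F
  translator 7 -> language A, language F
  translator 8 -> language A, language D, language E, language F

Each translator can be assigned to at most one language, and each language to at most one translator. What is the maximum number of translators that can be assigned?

One maximum matching: translator 1–language E, translator 2–language D, translator 3–language B, translator 4–language C, translator 5–language A, translator 6–language F.
The set {translator 1, translator 2, translator 3, translator 4, translator 5, translator 6, translator 7, translator 8} has only 6 neighbours ({language A, language B, language C, language D, language E, language F}), so by Hall's theorem at most 6 of the 8 translators can be matched.

6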